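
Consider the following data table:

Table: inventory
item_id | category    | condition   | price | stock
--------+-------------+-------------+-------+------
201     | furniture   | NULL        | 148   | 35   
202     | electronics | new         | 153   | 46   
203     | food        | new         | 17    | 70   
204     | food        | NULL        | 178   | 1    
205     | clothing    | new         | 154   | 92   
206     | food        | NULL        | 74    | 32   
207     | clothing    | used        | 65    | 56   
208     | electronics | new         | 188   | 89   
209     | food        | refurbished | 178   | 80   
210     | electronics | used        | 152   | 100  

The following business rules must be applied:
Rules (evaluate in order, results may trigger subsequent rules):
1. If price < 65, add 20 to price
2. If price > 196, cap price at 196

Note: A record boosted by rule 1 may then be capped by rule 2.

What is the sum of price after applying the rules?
1327

Step 1: Apply rule 1 to records with price < 65
  - 1 records get bonus of 20
  - Of these, 0 records then exceed 196 and get capped
Step 2: Apply rule 2 to records with price > 196
  - 0 records (original) are capped
Step 3: Calculate final sum = 1327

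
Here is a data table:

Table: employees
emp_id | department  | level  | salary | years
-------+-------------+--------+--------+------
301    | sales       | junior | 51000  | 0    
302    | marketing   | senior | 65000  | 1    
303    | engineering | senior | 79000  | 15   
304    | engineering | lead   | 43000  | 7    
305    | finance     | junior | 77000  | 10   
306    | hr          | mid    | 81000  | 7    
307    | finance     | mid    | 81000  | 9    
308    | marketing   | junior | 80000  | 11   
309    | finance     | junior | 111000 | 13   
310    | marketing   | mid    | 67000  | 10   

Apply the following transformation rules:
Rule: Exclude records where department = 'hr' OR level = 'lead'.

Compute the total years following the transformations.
69

Step 1: Find records where department = 'hr' OR level = 'lead'
Step 2: 2 records match, summing to 14
Step 3: Original sum: 83
Step 4: Remaining sum = 83 - 14 = 69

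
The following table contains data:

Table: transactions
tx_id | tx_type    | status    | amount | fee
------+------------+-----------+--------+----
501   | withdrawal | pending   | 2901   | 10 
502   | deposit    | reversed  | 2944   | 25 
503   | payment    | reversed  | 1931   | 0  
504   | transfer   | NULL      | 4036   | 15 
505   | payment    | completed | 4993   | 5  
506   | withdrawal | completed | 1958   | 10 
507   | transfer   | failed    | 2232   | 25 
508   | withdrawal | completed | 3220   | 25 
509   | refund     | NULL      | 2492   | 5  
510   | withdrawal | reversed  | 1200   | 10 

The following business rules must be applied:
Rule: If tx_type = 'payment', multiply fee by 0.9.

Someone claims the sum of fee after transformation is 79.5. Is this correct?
No, the correct result is 129.5.

Step 1: Calculate the correct sum after transformation
Step 2: Apply multiplier 0.9 to records where tx_type = 'payment'
Step 3: Correct result = 129.5
Step 4: Claimed result = 79.5
Step 5: 129.5 ≠ 79.5
Conclusion: The claimed result is incorrect. The correct answer is 129.5.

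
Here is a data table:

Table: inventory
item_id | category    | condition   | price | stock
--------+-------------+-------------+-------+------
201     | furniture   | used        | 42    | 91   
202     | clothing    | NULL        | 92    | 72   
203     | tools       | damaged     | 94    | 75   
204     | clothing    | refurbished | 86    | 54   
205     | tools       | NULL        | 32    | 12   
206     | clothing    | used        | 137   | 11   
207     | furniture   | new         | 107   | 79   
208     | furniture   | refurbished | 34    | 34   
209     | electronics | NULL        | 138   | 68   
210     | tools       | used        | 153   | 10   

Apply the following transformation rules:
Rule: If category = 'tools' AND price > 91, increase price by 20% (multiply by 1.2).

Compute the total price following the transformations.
964.4

Step 1: Find records where category = 'tools' AND price > 91
Step 2: 2 records match, summing to 247
Step 3: After multiplier: 247 × 1.2 = 296.4
Step 4: Unaffected records sum: 668
Step 5: Final sum = 296.4 + 668 = 964.4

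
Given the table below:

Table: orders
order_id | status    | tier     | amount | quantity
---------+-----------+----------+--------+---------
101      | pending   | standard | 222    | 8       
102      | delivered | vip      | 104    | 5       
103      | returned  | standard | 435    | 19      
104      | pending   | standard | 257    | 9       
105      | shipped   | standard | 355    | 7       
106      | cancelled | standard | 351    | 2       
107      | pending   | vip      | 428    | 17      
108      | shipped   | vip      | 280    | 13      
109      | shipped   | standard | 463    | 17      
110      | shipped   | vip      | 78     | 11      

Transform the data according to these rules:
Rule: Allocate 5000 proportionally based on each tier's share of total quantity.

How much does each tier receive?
standard: 2870.37, vip: 2129.63

Step 1: Calculate total quantity = 108
Step 2: Calculate each tier's proportion:
  standard: 62/108 = 57.41% → 2870.37
  vip: 46/108 = 42.59% → 2129.63
Step 3: Verify: sum of allocations ≈ 5000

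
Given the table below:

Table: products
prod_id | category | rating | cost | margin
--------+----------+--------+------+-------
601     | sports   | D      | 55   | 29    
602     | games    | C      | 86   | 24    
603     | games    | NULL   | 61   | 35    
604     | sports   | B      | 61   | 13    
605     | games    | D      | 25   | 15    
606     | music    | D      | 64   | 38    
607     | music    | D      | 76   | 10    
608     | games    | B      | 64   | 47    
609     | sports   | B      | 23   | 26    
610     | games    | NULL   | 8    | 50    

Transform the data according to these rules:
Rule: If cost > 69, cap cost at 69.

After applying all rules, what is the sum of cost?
499

Step 1: 2 records have cost > 69
Step 2: These records originally summed to 162
Step 3: After capping: 2 × 69 = 138
Step 4: Unaffected records sum: 361
Step 5: Final sum = 138 + 361 = 499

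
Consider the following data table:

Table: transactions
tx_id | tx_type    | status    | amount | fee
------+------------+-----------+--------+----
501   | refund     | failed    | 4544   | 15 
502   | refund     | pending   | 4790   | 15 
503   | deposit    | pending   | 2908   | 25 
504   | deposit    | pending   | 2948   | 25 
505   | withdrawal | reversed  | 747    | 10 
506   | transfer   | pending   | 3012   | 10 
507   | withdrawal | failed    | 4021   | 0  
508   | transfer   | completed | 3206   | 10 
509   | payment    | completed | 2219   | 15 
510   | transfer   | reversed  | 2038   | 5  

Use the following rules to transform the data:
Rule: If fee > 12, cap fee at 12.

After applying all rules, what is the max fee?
12

Step 1: Original maximum fee = 25
Step 2: Apply cap at 12
Step 3: 5 records had fee > 12 and were capped
Step 4: Maximum after transformation = 12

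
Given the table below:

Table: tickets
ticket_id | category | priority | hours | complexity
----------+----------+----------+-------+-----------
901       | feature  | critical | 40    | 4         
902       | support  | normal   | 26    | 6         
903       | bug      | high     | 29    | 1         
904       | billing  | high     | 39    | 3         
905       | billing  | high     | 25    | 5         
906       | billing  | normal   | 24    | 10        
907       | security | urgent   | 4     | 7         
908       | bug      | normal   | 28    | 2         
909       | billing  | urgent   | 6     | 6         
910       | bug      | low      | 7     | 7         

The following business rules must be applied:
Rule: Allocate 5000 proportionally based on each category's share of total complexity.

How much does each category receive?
billing: 2352.94, bug: 980.39, feature: 392.16, security: 686.27, support: 588.24

Step 1: Calculate total complexity = 51
Step 2: Calculate each category's proportion:
  billing: 24/51 = 47.06% → 2352.94
  bug: 10/51 = 19.61% → 980.39
  feature: 4/51 = 7.84% → 392.16
  security: 7/51 = 13.73% → 686.27
  support: 6/51 = 11.76% → 588.24
Step 3: Verify: sum of allocations ≈ 5000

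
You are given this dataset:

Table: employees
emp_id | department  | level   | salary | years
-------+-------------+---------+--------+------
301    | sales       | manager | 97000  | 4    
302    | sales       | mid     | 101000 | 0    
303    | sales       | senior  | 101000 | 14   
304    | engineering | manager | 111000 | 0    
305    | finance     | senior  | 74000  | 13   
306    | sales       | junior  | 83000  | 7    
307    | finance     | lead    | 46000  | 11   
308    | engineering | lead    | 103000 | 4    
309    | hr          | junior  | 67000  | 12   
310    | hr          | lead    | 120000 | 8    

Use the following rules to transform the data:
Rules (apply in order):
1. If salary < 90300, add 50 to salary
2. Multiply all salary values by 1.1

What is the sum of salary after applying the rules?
993520.0

Step 1: Apply Rule 1 - Add 50 to records with salary < 90300
  - 4 records affected: 270000 + (4 × 50) = 270200
  - Unaffected records: 633000
  - Sum after Rule 1: 903200
Step 2: Apply Rule 2 - Multiply all by 1.1
  - 903200 × 1.1 = 993520.0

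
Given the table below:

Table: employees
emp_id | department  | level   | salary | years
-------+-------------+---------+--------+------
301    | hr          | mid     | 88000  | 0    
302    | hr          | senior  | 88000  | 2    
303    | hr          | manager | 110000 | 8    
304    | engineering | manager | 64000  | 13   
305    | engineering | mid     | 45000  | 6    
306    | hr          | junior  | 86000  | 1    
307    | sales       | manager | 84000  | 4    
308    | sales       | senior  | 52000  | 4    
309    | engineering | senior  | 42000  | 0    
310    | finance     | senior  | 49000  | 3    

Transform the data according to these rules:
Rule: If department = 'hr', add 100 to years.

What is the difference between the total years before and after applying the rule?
400

Step 1: Original sum of years = 41
Step 2: 4 records have department = 'hr'
Step 3: Each affected record changes by 100
Step 4: Total change = 4 × 100 = 400
Step 5: New sum = 41 + 400 = 441
Step 6: Difference = |441 - 41| = 400
        (Sum increased by 400)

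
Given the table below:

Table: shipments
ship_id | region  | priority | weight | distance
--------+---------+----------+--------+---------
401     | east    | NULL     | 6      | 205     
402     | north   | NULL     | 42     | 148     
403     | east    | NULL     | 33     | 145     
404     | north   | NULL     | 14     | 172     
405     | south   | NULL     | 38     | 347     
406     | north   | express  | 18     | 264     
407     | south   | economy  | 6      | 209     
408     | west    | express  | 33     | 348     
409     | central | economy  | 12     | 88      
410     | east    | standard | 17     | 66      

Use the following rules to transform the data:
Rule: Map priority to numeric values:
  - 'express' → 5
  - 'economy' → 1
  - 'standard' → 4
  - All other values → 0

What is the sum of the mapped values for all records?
16

Step 1: Apply mapping to each record
Step 2: Count by status:
  'express': 2 records × 5 = 10
  'economy': 2 records × 1 = 2
  'standard': 1 records × 4 = 4
Step 3: Sum all mapped values = 16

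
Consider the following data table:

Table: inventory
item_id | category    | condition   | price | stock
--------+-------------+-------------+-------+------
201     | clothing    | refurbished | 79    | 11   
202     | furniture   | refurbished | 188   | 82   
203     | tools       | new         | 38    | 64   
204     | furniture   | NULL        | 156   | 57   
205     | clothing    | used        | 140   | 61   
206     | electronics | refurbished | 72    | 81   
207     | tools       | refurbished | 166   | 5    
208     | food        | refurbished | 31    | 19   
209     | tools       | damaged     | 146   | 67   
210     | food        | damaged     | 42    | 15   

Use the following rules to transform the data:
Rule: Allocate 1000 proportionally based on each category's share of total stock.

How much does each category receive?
clothing: 155.84, electronics: 175.32, food: 73.59, furniture: 300.87, tools: 294.37

Step 1: Calculate total stock = 462
Step 2: Calculate each category's proportion:
  clothing: 72/462 = 15.58% → 155.84
  electronics: 81/462 = 17.53% → 175.32
  food: 34/462 = 7.36% → 73.59
  furniture: 139/462 = 30.09% → 300.87
  tools: 136/462 = 29.44% → 294.37
Step 3: Verify: sum of allocations ≈ 1000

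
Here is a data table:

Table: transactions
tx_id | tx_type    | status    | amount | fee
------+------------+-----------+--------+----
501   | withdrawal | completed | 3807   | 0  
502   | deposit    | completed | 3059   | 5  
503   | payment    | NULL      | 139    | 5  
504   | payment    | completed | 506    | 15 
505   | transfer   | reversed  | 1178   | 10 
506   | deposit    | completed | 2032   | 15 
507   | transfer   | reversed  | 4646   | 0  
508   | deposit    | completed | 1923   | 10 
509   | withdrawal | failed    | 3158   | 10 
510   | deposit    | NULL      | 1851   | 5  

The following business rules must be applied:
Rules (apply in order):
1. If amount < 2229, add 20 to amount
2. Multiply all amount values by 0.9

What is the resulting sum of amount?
20177.1

Step 1: Apply Rule 1 - Add 20 to records with amount < 2229
  - 6 records affected: 7629 + (6 × 20) = 7749
  - Unaffected records: 14670
  - Sum after Rule 1: 22419
Step 2: Apply Rule 2 - Multiply all by 0.9
  - 22419 × 0.9 = 20177.1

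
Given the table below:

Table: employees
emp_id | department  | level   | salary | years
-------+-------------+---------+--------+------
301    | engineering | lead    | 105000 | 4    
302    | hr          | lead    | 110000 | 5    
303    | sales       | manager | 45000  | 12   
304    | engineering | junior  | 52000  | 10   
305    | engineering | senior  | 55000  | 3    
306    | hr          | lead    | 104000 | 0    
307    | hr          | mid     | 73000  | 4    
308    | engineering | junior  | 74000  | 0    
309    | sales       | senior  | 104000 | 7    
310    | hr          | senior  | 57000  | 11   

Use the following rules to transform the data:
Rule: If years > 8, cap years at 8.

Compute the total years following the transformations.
47

Step 1: 3 records have years > 8
Step 2: These records originally summed to 33
Step 3: After capping: 3 × 8 = 24
Step 4: Unaffected records sum: 23
Step 5: Final sum = 24 + 23 = 47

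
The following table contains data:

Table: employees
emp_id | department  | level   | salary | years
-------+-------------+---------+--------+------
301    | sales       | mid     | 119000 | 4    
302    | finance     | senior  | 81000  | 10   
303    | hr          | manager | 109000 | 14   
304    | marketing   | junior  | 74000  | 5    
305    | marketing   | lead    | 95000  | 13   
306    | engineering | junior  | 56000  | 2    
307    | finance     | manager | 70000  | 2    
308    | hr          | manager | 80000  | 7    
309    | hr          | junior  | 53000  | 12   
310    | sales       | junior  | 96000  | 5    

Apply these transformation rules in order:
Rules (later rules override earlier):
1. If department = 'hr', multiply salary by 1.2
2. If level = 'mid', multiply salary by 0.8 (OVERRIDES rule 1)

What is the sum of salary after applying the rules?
857600.0

Step 1: Rule 2 takes priority for records with level = 'mid'
  - 1 records: 119000 × 0.8 = 95200.0
Step 2: Rule 1 applies to remaining records with department = 'hr'
  - 3 records: 242000 × 1.2 = 290400.0
Step 3: Other records unchanged: 472000
Step 4: Final sum = 95200.0 + 290400.0 + 472000 = 857600.0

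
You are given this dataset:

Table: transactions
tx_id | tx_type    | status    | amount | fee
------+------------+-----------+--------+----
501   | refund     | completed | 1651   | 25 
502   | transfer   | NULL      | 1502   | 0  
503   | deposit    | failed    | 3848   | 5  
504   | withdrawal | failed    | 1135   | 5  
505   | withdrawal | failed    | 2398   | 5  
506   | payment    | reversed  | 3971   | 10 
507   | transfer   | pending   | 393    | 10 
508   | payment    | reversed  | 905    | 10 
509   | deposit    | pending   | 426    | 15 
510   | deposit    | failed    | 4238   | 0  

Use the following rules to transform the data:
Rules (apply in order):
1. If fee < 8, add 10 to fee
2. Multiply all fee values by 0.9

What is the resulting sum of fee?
121.5

Step 1: Apply Rule 1 - Add 10 to records with fee < 8
  - 5 records affected: 15 + (5 × 10) = 65
  - Unaffected records: 70
  - Sum after Rule 1: 135
Step 2: Apply Rule 2 - Multiply all by 0.9
  - 135 × 0.9 = 121.5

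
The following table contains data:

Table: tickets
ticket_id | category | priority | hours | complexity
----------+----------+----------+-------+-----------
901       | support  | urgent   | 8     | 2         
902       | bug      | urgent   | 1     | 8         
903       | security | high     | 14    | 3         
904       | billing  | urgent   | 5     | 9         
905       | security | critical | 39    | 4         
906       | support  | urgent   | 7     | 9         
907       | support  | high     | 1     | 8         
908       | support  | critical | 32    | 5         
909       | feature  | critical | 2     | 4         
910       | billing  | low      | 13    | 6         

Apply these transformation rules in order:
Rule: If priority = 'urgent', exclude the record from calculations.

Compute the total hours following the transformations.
101

Step 1: Identify records where priority = 'urgent'
Step 2: The excluded records sum to 21
Step 3: Original total hours = 122
Step 4: Remaining total = 122 - 21 = 101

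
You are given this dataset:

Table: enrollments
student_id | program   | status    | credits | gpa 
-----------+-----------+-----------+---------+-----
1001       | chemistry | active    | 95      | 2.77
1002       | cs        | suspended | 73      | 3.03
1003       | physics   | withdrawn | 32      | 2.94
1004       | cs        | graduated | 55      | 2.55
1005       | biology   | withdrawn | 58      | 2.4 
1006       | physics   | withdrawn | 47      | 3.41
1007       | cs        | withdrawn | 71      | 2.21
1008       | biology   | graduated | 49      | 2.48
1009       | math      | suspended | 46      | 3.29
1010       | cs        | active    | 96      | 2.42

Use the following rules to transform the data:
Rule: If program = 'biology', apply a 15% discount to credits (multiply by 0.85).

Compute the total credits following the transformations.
605.95

Step 1: Records with program = 'biology' have total credits = 107
Step 2: Apply multiplier: 107 × 0.85 = 90.95
Step 3: Other records total: 515
Step 4: Final sum = 90.95 + 515 = 605.95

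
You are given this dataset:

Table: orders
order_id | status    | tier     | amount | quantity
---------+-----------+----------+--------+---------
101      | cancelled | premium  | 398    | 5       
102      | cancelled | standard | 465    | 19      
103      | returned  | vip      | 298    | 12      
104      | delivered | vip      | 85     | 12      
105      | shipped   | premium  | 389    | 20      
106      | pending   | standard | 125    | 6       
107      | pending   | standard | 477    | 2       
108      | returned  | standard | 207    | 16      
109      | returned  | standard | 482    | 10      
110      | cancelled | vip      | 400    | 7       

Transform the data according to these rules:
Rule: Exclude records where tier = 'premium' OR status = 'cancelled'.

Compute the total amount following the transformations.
1674

Step 1: Find records where tier = 'premium' OR status = 'cancelled'
Step 2: 4 records match, summing to 1652
Step 3: Original sum: 3326
Step 4: Remaining sum = 3326 - 1652 = 1674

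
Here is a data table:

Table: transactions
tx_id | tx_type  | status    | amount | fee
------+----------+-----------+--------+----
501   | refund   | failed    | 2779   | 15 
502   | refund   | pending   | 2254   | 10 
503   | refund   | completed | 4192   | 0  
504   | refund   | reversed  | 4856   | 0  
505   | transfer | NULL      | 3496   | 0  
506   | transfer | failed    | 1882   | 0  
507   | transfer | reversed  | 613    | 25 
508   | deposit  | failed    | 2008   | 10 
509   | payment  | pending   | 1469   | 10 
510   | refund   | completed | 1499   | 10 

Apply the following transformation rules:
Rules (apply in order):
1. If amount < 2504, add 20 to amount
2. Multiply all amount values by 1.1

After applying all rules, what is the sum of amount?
27684.8

Step 1: Apply Rule 1 - Add 20 to records with amount < 2504
  - 6 records affected: 9725 + (6 × 20) = 9845
  - Unaffected records: 15323
  - Sum after Rule 1: 25168
Step 2: Apply Rule 2 - Multiply all by 1.1
  - 25168 × 1.1 = 27684.8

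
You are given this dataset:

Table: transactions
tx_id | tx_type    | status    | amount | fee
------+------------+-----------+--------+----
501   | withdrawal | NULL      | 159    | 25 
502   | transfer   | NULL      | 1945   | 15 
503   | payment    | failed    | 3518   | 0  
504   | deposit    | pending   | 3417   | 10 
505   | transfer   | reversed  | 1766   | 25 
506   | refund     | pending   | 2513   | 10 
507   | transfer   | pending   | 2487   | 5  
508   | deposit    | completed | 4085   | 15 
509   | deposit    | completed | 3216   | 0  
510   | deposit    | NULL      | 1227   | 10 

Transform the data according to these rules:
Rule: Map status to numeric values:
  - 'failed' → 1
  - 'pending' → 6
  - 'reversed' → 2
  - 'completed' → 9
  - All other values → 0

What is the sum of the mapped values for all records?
39

Step 1: Apply mapping to each record
Step 2: Count by status:
  'failed': 1 records × 1 = 1
  'pending': 3 records × 6 = 18
  'reversed': 1 records × 2 = 2
  'completed': 2 records × 9 = 18
Step 3: Sum all mapped values = 39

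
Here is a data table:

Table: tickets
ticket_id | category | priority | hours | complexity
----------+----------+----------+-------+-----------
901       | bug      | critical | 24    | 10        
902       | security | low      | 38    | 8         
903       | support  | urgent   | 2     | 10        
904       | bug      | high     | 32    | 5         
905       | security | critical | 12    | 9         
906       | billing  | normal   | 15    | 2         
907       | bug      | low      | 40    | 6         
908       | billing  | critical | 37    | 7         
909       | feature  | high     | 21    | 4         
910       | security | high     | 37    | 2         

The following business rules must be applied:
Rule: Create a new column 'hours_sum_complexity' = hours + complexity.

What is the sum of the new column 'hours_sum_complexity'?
321

Step 1: For each record, compute hours + complexity
Example calculations:
  24 + 10 = 34
  38 + 8 = 46
  2 + 10 = 12
  ...
Step 2: Sum all derived values
Step 3: Total = 321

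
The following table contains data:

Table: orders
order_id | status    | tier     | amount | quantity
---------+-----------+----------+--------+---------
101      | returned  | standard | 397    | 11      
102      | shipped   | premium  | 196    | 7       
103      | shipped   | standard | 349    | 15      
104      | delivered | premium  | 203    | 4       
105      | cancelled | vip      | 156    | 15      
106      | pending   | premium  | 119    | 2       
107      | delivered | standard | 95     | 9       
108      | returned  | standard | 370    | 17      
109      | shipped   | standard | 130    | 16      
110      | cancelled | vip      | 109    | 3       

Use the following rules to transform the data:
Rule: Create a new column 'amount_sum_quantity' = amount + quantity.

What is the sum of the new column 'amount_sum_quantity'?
2223

Step 1: For each record, compute amount + quantity
Example calculations:
  397 + 11 = 408
  196 + 7 = 203
  349 + 15 = 364
  ...
Step 2: Sum all derived values
Step 3: Total = 2223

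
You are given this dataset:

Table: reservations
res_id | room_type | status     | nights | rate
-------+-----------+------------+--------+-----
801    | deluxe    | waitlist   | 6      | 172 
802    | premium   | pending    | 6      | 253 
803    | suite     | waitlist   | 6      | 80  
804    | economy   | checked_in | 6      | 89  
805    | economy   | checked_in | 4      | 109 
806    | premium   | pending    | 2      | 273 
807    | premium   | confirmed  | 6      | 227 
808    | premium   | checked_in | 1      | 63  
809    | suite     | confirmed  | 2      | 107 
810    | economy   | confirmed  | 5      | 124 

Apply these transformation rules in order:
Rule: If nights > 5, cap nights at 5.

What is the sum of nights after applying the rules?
39

Step 1: 5 records have nights > 5
Step 2: These records originally summed to 30
Step 3: After capping: 5 × 5 = 25
Step 4: Unaffected records sum: 14
Step 5: Final sum = 25 + 14 = 39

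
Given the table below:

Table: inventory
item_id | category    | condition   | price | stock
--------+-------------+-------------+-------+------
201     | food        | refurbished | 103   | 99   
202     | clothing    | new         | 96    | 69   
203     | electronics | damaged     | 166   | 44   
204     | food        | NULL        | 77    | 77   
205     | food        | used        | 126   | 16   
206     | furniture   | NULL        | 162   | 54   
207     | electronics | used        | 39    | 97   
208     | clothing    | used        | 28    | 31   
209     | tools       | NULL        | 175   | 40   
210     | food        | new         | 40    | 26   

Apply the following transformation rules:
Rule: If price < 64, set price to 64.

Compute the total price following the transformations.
1097

Step 1: 3 records have price < 64
Step 2: These records originally summed to 107
Step 3: After setting to minimum: 3 × 64 = 192
Step 4: Unaffected records sum: 905
Step 5: Final sum = 192 + 905 = 1097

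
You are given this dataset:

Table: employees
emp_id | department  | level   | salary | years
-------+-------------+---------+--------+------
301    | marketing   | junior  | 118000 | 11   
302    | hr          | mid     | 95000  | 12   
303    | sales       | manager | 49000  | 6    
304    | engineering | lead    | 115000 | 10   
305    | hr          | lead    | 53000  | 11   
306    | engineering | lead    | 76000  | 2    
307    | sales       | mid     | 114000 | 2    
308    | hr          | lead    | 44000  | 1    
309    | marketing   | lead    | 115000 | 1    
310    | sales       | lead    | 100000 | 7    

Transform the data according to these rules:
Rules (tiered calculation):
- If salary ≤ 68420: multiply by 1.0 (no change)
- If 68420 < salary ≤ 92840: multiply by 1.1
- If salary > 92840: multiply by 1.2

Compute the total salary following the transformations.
1018000.0

Step 1: Tier 1 (salary ≤ 68420): 3 records, sum = 146000 × 1.0 = 146000.0
Step 2: Tier 2 (68420 < salary ≤ 92840): 1 records, sum = 76000 × 1.1 = 83600.0
Step 3: Tier 3 (salary > 92840): 6 records, sum = 657000 × 1.2 = 788400.0
Step 4: Final sum = 146000.0 + 83600.0 + 788400.0 = 1018000.0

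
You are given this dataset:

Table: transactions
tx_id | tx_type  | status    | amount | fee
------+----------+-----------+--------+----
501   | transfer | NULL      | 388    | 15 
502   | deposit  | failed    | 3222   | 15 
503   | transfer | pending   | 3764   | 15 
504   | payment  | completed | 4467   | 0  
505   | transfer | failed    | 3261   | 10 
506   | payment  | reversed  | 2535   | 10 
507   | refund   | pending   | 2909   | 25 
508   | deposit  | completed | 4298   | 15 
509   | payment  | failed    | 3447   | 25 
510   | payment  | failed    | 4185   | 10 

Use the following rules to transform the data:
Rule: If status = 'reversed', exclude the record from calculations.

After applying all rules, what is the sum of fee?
130

Step 1: Identify records where status = 'reversed'
Step 2: The excluded records sum to 10
Step 3: Original total fee = 140
Step 4: Remaining total = 140 - 10 = 130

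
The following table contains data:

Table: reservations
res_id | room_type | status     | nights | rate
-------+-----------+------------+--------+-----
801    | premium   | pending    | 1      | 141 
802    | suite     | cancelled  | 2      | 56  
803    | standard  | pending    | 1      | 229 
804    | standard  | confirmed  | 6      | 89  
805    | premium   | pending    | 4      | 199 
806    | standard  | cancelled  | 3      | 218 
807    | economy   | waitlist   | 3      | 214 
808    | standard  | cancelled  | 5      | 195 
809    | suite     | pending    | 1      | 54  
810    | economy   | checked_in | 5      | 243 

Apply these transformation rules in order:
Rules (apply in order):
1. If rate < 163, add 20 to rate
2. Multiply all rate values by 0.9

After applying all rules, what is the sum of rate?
1546.2

Step 1: Apply Rule 1 - Add 20 to records with rate < 163
  - 4 records affected: 340 + (4 × 20) = 420
  - Unaffected records: 1298
  - Sum after Rule 1: 1718
Step 2: Apply Rule 2 - Multiply all by 0.9
  - 1718 × 0.9 = 1546.2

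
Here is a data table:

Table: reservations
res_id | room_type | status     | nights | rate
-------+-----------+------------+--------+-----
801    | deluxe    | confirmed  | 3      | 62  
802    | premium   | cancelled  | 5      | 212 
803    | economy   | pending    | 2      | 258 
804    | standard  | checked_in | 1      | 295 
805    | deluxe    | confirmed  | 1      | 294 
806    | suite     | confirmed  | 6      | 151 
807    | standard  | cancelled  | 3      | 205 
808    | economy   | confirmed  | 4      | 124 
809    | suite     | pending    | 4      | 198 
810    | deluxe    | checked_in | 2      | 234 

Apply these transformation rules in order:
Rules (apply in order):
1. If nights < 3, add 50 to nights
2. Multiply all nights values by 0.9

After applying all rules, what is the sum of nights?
207.9

Step 1: Apply Rule 1 - Add 50 to records with nights < 3
  - 4 records affected: 6 + (4 × 50) = 206
  - Unaffected records: 25
  - Sum after Rule 1: 231
Step 2: Apply Rule 2 - Multiply all by 0.9
  - 231 × 0.9 = 207.9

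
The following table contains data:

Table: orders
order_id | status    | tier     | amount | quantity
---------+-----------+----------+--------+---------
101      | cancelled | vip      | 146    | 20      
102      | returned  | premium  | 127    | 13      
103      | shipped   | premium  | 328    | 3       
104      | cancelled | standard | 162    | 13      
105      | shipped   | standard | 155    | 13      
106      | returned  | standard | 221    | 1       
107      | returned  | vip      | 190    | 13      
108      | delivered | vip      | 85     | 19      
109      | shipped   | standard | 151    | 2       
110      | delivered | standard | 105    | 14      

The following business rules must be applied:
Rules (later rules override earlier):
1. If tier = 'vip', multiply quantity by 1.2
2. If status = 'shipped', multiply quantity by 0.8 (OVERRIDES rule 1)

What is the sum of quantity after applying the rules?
117.8

Step 1: Rule 2 takes priority for records with status = 'shipped'
  - 3 records: 18 × 0.8 = 14.4
Step 2: Rule 1 applies to remaining records with tier = 'vip'
  - 3 records: 52 × 1.2 = 62.4
Step 3: Other records unchanged: 41
Step 4: Final sum = 14.4 + 62.4 + 41 = 117.8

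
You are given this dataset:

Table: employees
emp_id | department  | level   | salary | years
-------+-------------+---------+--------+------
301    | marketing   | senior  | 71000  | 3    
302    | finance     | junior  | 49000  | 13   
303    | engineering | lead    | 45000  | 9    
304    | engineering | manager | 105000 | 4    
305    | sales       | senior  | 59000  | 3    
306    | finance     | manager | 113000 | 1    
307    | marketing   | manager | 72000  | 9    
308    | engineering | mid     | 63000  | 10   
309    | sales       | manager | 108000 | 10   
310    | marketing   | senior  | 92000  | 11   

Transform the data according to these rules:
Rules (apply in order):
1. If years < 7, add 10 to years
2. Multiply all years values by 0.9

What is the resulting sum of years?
101.7

Step 1: Apply Rule 1 - Add 10 to records with years < 7
  - 4 records affected: 11 + (4 × 10) = 51
  - Unaffected records: 62
  - Sum after Rule 1: 113
Step 2: Apply Rule 2 - Multiply all by 0.9
  - 113 × 0.9 = 101.7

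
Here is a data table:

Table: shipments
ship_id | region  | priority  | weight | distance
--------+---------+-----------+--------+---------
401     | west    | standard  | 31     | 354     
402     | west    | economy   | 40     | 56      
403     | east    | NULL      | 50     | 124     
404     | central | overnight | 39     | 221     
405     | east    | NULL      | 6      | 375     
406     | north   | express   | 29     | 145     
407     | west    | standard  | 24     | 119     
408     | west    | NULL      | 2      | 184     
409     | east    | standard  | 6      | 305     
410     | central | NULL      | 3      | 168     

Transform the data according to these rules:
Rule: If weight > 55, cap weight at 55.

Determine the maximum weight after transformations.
50

Step 1: Original maximum weight = 50
Step 2: Check cap of 55 against maximum
Step 3: No records exceed the cap (max 50 <= cap 55), so no capping applies
Step 4: Maximum after transformation = 50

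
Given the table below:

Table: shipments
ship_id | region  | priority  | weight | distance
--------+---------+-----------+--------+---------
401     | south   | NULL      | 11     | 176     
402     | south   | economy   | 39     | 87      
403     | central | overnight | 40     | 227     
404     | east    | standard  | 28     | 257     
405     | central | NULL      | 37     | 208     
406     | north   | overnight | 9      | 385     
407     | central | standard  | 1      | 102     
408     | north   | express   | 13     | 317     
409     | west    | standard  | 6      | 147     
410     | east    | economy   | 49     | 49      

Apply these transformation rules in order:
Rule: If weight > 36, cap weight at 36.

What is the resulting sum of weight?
212

Step 1: 4 records have weight > 36
Step 2: These records originally summed to 165
Step 3: After capping: 4 × 36 = 144
Step 4: Unaffected records sum: 68
Step 5: Final sum = 144 + 68 = 212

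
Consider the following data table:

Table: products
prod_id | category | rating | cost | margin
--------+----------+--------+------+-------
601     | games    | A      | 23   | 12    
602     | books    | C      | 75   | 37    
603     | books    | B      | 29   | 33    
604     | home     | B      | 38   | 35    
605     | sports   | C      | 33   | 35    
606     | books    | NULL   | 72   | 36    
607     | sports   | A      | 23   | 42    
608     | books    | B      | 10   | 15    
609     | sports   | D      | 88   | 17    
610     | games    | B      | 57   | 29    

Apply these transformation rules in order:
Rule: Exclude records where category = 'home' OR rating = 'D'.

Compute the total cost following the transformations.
322

Step 1: Find records where category = 'home' OR rating = 'D'
Step 2: 2 records match, summing to 126
Step 3: Original sum: 448
Step 4: Remaining sum = 448 - 126 = 322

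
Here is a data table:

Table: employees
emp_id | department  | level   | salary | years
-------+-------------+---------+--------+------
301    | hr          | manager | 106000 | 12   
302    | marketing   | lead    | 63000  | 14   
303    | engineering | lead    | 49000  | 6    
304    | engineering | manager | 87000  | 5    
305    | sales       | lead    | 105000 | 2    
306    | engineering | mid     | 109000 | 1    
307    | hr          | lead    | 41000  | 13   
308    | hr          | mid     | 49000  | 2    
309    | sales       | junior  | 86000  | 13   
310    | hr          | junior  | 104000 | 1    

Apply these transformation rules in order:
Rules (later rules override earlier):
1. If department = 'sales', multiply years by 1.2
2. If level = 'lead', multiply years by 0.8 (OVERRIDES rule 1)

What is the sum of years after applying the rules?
64.6

Step 1: Rule 2 takes priority for records with level = 'lead'
  - 4 records: 35 × 0.8 = 28.0
Step 2: Rule 1 applies to remaining records with department = 'sales'
  - 1 records: 13 × 1.2 = 15.6
Step 3: Other records unchanged: 21
Step 4: Final sum = 28.0 + 15.6 + 21 = 64.6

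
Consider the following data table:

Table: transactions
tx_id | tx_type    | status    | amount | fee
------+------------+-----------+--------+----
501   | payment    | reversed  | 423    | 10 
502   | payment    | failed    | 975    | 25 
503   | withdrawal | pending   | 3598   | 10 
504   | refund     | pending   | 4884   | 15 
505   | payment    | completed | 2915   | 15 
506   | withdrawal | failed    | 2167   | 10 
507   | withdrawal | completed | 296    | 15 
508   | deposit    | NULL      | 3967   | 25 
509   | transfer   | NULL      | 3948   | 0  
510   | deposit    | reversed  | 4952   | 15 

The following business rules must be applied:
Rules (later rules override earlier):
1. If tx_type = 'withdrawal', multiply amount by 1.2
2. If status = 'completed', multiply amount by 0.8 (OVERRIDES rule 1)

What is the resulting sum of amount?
28635.8

Step 1: Rule 2 takes priority for records with status = 'completed'
  - 2 records: 3211 × 0.8 = 2568.8
Step 2: Rule 1 applies to remaining records with tx_type = 'withdrawal'
  - 2 records: 5765 × 1.2 = 6918.0
Step 3: Other records unchanged: 19149
Step 4: Final sum = 2568.8 + 6918.0 + 19149 = 28635.8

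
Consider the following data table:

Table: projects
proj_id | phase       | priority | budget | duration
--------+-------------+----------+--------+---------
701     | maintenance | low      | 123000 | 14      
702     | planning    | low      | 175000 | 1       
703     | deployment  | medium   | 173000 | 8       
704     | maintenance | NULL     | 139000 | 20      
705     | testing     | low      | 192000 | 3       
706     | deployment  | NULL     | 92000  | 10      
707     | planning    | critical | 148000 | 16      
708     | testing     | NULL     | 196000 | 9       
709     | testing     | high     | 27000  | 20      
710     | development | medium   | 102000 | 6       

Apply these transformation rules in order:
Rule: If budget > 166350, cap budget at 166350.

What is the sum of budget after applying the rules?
1296400

Step 1: 4 records have budget > 166350
Step 2: These records originally summed to 736000
Step 3: After capping: 4 × 166350 = 665400
Step 4: Unaffected records sum: 631000
Step 5: Final sum = 665400 + 631000 = 1296400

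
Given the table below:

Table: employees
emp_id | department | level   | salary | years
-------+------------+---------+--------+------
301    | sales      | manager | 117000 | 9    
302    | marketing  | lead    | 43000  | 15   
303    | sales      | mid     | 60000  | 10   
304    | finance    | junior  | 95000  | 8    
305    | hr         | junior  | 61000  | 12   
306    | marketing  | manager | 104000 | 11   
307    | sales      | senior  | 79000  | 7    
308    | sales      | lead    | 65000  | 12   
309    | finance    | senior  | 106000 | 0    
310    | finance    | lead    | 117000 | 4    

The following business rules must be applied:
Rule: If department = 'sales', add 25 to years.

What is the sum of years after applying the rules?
188

Step 1: Count records where department = 'sales': 4
Step 2: Total bonus added: 4 × 25 = 100
Step 3: Original sum of years: 88
Step 4: Final sum = 88 + 100 = 188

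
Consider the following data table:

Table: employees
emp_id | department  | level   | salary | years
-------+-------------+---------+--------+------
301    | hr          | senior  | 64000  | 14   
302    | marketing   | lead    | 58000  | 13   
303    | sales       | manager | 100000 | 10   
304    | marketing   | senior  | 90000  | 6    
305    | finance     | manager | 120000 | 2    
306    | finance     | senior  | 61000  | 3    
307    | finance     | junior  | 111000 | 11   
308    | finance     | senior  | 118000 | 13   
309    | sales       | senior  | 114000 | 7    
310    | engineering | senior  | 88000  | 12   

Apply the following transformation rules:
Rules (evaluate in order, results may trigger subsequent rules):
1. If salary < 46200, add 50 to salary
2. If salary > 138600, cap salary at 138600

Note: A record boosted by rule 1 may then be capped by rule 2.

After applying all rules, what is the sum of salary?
924000

Step 1: Apply rule 1 to records with salary < 46200
  - 0 records get bonus of 50
  - Of these, 0 records then exceed 138600 and get capped
Step 2: Apply rule 2 to records with salary > 138600
  - 0 records (original) are capped
Step 3: Calculate final sum = 924000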